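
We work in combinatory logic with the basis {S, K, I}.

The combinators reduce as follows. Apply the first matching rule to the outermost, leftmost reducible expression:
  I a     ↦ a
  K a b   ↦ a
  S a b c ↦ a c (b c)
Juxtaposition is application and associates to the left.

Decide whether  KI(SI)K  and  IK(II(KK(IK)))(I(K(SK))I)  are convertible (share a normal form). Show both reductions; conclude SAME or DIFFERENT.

Term A:
  start: KI(SI)K
  [1] IK
  [2] K

Term B:
  start: IK(II(KK(IK)))(I(K(SK))I)
  [1] K(II(KK(IK)))(I(K(SK))I)
  [2] II(KK(IK))
  [3] I(KK(IK))
  [4] KK(IK)
  [5] K

Answer: SAME — A ⇓ K, B ⇓ K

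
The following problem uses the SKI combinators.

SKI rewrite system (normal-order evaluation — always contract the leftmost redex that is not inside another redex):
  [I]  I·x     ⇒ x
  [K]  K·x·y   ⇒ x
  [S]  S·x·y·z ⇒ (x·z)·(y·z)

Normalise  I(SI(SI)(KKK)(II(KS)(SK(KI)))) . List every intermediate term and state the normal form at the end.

  start: I(SI(SI)(KKK)(II(KS)(SK(KI))))
  step 1: SI(SI)(KKK)(II(KS)(SK(KI)))
  step 2: I(KKK)(SI(KKK))(II(KS)(SK(KI)))
  step 3: KKK(SI(KKK))(II(KS)(SK(KI)))
  step 4: K(SI(KKK))(II(KS)(SK(KI)))
  step 5: SI(KKK)
  step 6: SIK

Answer: normal form = SIK  (in 6 steps)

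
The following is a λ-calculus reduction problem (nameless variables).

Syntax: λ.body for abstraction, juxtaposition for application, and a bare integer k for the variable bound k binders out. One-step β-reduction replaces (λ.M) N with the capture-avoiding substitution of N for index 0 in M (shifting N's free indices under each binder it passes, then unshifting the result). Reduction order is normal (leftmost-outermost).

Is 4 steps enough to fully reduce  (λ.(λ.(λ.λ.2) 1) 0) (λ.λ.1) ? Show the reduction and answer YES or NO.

Answer: YES — reaches normal form λ.λ.λ.1 in 3 ≤ 4 steps

Reduction:
  start: (λ.(λ.(λ.λ.2) 1) 0) (λ.λ.1)
  →1  (λ.(λ.λ.2) (λ.λ.1)) (λ.λ.1)
  →2  (λ.λ.λ.λ.1) (λ.λ.1)
  →3  λ.λ.λ.1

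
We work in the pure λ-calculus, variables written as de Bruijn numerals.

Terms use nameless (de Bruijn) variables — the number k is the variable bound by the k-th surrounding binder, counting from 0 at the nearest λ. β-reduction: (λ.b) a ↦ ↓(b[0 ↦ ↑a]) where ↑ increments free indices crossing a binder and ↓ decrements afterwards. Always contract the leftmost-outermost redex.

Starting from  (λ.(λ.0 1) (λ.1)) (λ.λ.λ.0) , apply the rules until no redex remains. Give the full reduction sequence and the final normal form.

Answer: normal form = λ.λ.λ.0  (in 3 steps)

Working:
  start: (λ.(λ.0 1) (λ.1)) (λ.λ.λ.0)
  [1] (λ.0 (λ.λ.λ.0)) (λ.λ.λ.λ.0)
  [2] (λ.λ.λ.λ.0) (λ.λ.λ.0)
  [3] λ.λ.λ.0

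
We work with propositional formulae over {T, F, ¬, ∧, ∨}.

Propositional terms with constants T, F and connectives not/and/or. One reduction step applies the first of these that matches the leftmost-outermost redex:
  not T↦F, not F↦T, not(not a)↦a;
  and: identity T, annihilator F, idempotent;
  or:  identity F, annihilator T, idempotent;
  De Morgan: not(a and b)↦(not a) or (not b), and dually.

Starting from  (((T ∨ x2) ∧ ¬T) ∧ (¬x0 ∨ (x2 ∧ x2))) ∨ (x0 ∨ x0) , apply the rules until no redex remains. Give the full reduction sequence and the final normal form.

Answer: normal form = x0  (in 6 steps)

Working:
  start: (((T ∨ x2) ∧ ¬T) ∧ (¬x0 ∨ (x2 ∧ x2))) ∨ (x0 ∨ x0)
  [1] ((T ∧ ¬T) ∧ (¬x0 ∨ (x2 ∧ x2))) ∨ (x0 ∨ x0)
  [2] (¬T ∧ (¬x0 ∨ (x2 ∧ x2))) ∨ (x0 ∨ x0)
  [3] (F ∧ (¬x0 ∨ (x2 ∧ x2))) ∨ (x0 ∨ x0)
  [4] F ∨ (x0 ∨ x0)
  [5] x0 ∨ x0
  [6] x0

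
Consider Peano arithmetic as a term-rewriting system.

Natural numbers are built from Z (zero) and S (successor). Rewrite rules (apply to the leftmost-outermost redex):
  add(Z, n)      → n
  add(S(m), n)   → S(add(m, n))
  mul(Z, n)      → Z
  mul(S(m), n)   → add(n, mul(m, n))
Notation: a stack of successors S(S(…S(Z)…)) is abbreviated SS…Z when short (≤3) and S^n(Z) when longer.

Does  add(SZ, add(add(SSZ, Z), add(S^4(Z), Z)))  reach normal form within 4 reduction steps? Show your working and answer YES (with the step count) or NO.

Answer: NO — after 4 steps the term is S(S(add(add(SZ, Z), add(S^4(Z), Z)))), not yet normal

Reduction:
  start: add(SZ, add(add(SSZ, Z), add(S^4(Z), Z)))
  [1] S(add(Z, add(add(SSZ, Z), add(S^4(Z), Z))))
  [2] S(add(add(SSZ, Z), add(S^4(Z), Z)))
  [3] S(add(S(add(SZ, Z)), add(S^4(Z), Z)))
  [4] S(S(add(add(SZ, Z), add(S^4(Z), Z))))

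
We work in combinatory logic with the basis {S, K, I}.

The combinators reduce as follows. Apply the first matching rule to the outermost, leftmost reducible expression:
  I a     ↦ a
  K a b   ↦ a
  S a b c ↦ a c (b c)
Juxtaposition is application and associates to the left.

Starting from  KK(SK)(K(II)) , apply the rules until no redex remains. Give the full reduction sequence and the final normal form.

Answer: normal form = K(KI)  (in 2 steps)

Working:
  start: KK(SK)(K(II))
  step 1: K(K(II))
  step 2: K(KI)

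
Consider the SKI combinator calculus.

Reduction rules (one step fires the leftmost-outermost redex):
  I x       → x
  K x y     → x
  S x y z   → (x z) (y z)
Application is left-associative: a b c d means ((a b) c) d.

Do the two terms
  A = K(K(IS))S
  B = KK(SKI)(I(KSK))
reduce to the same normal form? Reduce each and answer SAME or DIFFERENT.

Term A:
  start: K(K(IS))S
  →1  K(IS)
  →2  KS

Term B:
  start: KK(SKI)(I(KSK))
  →1  K(I(KSK))
  →2  K(KSK)
  →3  KS

Answer: SAME — A ⇓ KS, B ⇓ KS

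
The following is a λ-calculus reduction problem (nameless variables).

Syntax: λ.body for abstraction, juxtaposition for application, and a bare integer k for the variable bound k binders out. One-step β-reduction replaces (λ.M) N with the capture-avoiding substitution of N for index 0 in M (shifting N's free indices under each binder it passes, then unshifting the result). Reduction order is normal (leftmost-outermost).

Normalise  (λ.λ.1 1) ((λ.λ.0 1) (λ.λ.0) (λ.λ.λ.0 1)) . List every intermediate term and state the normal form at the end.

Answer: normal form = λ.λ.0 (λ.λ.0 1)  (in 8 steps)

Derivation:
  start: (λ.λ.1 1) ((λ.λ.0 1) (λ.λ.0) (λ.λ.λ.0 1))
  →1  λ.(λ.λ.0 1) (λ.λ.0) (λ.λ.λ.0 1) ((λ.λ.0 1) (λ.λ.0) (λ.λ.λ.0 1))
  →2  λ.(λ.0 (λ.λ.0)) (λ.λ.λ.0 1) ((λ.λ.0 1) (λ.λ.0) (λ.λ.λ.0 1))
  →3  λ.(λ.λ.λ.0 1) (λ.λ.0) ((λ.λ.0 1) (λ.λ.0) (λ.λ.λ.0 1))
  →4  λ.(λ.λ.0 1) ((λ.λ.0 1) (λ.λ.0) (λ.λ.λ.0 1))
  →5  λ.λ.0 ((λ.λ.0 1) (λ.λ.0) (λ.λ.λ.0 1))
  →6  λ.λ.0 ((λ.0 (λ.λ.0)) (λ.λ.λ.0 1))
  →7  λ.λ.0 ((λ.λ.λ.0 1) (λ.λ.0))
  →8  λ.λ.0 (λ.λ.0 1)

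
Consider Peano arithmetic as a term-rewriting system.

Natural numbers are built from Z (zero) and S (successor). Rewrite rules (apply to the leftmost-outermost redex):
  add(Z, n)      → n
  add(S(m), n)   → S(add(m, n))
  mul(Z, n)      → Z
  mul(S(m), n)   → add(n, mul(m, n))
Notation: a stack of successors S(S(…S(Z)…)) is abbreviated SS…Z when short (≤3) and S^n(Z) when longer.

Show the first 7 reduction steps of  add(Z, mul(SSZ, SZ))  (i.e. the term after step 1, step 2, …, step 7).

  start: add(Z, mul(SSZ, SZ))
  [1] mul(SSZ, SZ)
  [2] add(SZ, mul(SZ, SZ))
  [3] S(add(Z, mul(SZ, SZ)))
  [4] S(mul(SZ, SZ))
  [5] S(add(SZ, mul(Z, SZ)))
  [6] S(S(add(Z, mul(Z, SZ))))
  [7] S(S(mul(Z, SZ)))

Answer: after 7 steps: S(S(mul(Z, SZ)))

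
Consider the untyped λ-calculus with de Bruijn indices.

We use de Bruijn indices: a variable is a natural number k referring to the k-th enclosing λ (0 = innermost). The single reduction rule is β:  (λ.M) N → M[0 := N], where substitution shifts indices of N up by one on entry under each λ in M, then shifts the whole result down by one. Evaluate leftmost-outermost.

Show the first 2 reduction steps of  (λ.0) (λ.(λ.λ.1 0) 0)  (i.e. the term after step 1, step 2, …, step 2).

Answer: after 2 steps: λ.λ.1 0

Working:
  start: (λ.0) (λ.(λ.λ.1 0) 0)
  step 1: λ.(λ.λ.1 0) 0
  step 2: λ.λ.1 0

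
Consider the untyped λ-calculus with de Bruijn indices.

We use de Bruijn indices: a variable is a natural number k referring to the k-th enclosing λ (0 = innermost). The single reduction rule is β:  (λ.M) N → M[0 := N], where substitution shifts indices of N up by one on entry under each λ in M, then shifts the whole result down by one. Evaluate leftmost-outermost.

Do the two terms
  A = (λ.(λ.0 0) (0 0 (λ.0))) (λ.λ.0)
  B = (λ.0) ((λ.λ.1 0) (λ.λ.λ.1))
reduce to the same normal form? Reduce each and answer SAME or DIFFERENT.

Term A:
  start: (λ.(λ.0 0) (0 0 (λ.0))) (λ.λ.0)
  [1] (λ.0 0) ((λ.λ.0) (λ.λ.0) (λ.0))
  [2] (λ.λ.0) (λ.λ.0) (λ.0) ((λ.λ.0) (λ.λ.0) (λ.0))
  [3] (λ.0) (λ.0) ((λ.λ.0) (λ.λ.0) (λ.0))
  [4] (λ.0) ((λ.λ.0) (λ.λ.0) (λ.0))
  [5] (λ.λ.0) (λ.λ.0) (λ.0)
  [6] (λ.0) (λ.0)
  [7] λ.0

Term B:
  start: (λ.0) ((λ.λ.1 0) (λ.λ.λ.1))
  [1] (λ.λ.1 0) (λ.λ.λ.1)
  [2] λ.(λ.λ.λ.1) 0
  [3] λ.λ.λ.1

Answer: DIFFERENT — A ⇓ λ.0, B ⇓ λ.λ.λ.1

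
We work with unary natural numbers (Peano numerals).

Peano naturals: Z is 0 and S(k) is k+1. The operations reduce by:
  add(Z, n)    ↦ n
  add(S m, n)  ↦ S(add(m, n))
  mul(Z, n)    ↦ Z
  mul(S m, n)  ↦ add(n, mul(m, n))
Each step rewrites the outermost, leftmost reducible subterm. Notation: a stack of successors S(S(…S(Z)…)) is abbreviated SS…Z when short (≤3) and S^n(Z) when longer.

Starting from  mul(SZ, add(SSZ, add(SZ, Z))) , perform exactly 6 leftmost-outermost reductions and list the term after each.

Answer: after 6 steps: S(S(add(add(SZ, Z), mul(Z, add(SSZ, add(SZ, Z))))))

Working:
  start: mul(SZ, add(SSZ, add(SZ, Z)))
  step 1: add(add(SSZ, add(SZ, Z)), mul(Z, add(SSZ, add(SZ, Z))))
  step 2: add(S(add(SZ, add(SZ, Z))), mul(Z, add(SSZ, add(SZ, Z))))
  step 3: S(add(add(SZ, add(SZ, Z)), mul(Z, add(SSZ, add(SZ, Z)))))
  step 4: S(add(S(add(Z, add(SZ, Z))), mul(Z, add(SSZ, add(SZ, Z)))))
  step 5: S(S(add(add(Z, add(SZ, Z)), mul(Z, add(SSZ, add(SZ, Z))))))
  step 6: S(S(add(add(SZ, Z), mul(Z, add(SSZ, add(SZ, Z))))))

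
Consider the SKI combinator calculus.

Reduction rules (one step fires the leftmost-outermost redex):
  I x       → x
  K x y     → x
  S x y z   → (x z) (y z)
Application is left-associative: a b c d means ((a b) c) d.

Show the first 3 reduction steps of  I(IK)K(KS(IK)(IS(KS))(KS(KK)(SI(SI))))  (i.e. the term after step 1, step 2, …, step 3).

Answer: after 3 steps: K

Derivation:
  start: I(IK)K(KS(IK)(IS(KS))(KS(KK)(SI(SI))))
  [1] IKK(KS(IK)(IS(KS))(KS(KK)(SI(SI))))
  [2] KK(KS(IK)(IS(KS))(KS(KK)(SI(SI))))
  [3] K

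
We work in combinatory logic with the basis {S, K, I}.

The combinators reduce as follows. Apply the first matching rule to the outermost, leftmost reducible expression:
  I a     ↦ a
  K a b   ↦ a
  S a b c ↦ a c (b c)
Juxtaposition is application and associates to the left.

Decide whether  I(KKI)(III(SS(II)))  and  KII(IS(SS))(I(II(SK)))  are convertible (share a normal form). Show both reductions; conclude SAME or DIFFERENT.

Term A:
  start: I(KKI)(III(SS(II)))
  →1  KKI(III(SS(II)))
  →2  K(III(SS(II)))
  →3  K(II(SS(II)))
  →4  K(I(SS(II)))
  →5  K(SS(II))
  →6  K(SSI)

Term B:
  start: KII(IS(SS))(I(II(SK)))
  →1  I(IS(SS))(I(II(SK)))
  →2  IS(SS)(I(II(SK)))
  →3  S(SS)(I(II(SK)))
  →4  S(SS)(II(SK))
  →5  S(SS)(I(SK))
  →6  S(SS)(SK)

Answer: DIFFERENT — A ⇓ K(SSI), B ⇓ S(SS)(SK)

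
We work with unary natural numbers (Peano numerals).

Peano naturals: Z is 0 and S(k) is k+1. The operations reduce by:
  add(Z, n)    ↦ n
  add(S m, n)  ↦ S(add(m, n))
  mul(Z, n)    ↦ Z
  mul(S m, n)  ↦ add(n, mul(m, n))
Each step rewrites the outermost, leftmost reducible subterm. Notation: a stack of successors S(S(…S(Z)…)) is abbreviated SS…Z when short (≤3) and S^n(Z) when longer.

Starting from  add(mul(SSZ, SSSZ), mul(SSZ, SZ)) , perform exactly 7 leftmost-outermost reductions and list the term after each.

Answer: after 7 steps: S(S(S(add(add(Z, mul(SZ, SSSZ)), mul(SSZ, SZ)))))

Reduction:
  start: add(mul(SSZ, SSSZ), mul(SSZ, SZ))
  [1] add(add(SSSZ, mul(SZ, SSSZ)), mul(SSZ, SZ))
  [2] add(S(add(SSZ, mul(SZ, SSSZ))), mul(SSZ, SZ))
  [3] S(add(add(SSZ, mul(SZ, SSSZ)), mul(SSZ, SZ)))
  [4] S(add(S(add(SZ, mul(SZ, SSSZ))), mul(SSZ, SZ)))
  [5] S(S(add(add(SZ, mul(SZ, SSSZ)), mul(SSZ, SZ))))
  [6] S(S(add(S(add(Z, mul(SZ, SSSZ))), mul(SSZ, SZ))))
  [7] S(S(S(add(add(Z, mul(SZ, SSSZ)), mul(SSZ, SZ)))))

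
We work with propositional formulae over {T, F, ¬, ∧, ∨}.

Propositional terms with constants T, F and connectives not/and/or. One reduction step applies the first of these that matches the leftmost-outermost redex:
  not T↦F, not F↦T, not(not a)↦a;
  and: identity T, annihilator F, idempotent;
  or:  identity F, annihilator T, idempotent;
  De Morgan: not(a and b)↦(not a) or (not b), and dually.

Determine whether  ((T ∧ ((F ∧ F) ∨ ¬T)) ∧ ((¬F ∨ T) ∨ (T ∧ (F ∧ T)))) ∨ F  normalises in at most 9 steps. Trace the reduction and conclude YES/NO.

Answer: YES — reaches normal form F in 6 ≤ 9 steps

Working:
  start: ((T ∧ ((F ∧ F) ∨ ¬T)) ∧ ((¬F ∨ T) ∨ (T ∧ (F ∧ T)))) ∨ F
  step 1: (T ∧ ((F ∧ F) ∨ ¬T)) ∧ ((¬F ∨ T) ∨ (T ∧ (F ∧ T)))
  step 2: ((F ∧ F) ∨ ¬T) ∧ ((¬F ∨ T) ∨ (T ∧ (F ∧ T)))
  step 3: (F ∨ ¬T) ∧ ((¬F ∨ T) ∨ (T ∧ (F ∧ T)))
  step 4: ¬T ∧ ((¬F ∨ T) ∨ (T ∧ (F ∧ T)))
  step 5: F ∧ ((¬F ∨ T) ∨ (T ∧ (F ∧ T)))
  step 6: F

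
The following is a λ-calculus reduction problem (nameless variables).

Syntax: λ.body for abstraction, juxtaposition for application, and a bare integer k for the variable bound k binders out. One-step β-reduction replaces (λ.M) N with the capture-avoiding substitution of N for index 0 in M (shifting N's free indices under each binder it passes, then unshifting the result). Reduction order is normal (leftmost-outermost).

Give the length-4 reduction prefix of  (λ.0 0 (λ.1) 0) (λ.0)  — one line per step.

  start: (λ.0 0 (λ.1) 0) (λ.0)
  →1  (λ.0) (λ.0) (λ.λ.0) (λ.0)
  →2  (λ.0) (λ.λ.0) (λ.0)
  →3  (λ.λ.0) (λ.0)
  →4  λ.0

Answer: after 4 steps: λ.0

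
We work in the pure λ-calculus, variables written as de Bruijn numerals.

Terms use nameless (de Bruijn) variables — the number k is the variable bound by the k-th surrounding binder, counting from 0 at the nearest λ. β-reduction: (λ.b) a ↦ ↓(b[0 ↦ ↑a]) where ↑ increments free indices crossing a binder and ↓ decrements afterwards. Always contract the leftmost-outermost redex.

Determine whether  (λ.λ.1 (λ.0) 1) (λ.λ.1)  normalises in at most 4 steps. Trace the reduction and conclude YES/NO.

  start: (λ.λ.1 (λ.0) 1) (λ.λ.1)
  →1  λ.(λ.λ.1) (λ.0) (λ.λ.1)
  →2  λ.(λ.λ.0) (λ.λ.1)
  →3  λ.λ.0

Answer: YES — reaches normal form λ.λ.0 in 3 ≤ 4 steps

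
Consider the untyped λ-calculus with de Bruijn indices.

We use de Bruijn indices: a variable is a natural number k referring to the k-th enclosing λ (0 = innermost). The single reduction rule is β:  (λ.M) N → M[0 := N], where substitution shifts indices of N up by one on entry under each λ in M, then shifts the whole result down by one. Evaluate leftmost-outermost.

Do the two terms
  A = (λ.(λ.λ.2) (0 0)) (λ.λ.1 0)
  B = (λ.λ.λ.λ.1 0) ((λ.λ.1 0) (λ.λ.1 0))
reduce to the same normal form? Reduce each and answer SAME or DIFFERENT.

Term A:
  start: (λ.(λ.λ.2) (0 0)) (λ.λ.1 0)
  →1  (λ.λ.λ.λ.1 0) ((λ.λ.1 0) (λ.λ.1 0))
  →2  λ.λ.λ.1 0

Term B:
  start: (λ.λ.λ.λ.1 0) ((λ.λ.1 0) (λ.λ.1 0))
  →1  λ.λ.λ.1 0

Answer: SAME — A ⇓ λ.λ.λ.1 0, B ⇓ λ.λ.λ.1 0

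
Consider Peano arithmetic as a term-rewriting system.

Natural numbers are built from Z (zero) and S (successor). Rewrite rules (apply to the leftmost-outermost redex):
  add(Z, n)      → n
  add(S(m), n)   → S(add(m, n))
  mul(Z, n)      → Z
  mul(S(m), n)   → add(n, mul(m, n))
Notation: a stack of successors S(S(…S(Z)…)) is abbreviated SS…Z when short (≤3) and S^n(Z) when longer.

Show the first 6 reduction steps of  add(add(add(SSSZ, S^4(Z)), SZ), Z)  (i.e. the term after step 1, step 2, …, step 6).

  start: add(add(add(SSSZ, S^4(Z)), SZ), Z)
  step 1: add(add(S(add(SSZ, S^4(Z))), SZ), Z)
  step 2: add(S(add(add(SSZ, S^4(Z)), SZ)), Z)
  step 3: S(add(add(add(SSZ, S^4(Z)), SZ), Z))
  step 4: S(add(add(S(add(SZ, S^4(Z))), SZ), Z))
  step 5: S(add(S(add(add(SZ, S^4(Z)), SZ)), Z))
  step 6: S(S(add(add(add(SZ, S^4(Z)), SZ), Z)))

Answer: after 6 steps: S(S(add(add(add(SZ, S^4(Z)), SZ), Z)))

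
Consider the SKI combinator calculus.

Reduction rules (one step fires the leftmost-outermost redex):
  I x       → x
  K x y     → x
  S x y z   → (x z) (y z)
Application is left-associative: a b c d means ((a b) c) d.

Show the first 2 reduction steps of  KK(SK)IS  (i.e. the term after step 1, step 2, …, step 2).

  start: KK(SK)IS
  [1] KIS
  [2] I

Answer: after 2 steps: I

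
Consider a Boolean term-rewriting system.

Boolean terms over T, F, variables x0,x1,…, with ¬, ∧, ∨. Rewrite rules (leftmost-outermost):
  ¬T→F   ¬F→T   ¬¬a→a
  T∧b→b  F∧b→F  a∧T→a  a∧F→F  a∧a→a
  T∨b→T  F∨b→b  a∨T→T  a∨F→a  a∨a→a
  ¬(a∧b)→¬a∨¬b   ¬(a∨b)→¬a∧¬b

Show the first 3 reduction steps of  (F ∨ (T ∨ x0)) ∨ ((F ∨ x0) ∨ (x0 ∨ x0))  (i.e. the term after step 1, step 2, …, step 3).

  start: (F ∨ (T ∨ x0)) ∨ ((F ∨ x0) ∨ (x0 ∨ x0))
  [1] (T ∨ x0) ∨ ((F ∨ x0) ∨ (x0 ∨ x0))
  [2] T ∨ ((F ∨ x0) ∨ (x0 ∨ x0))
  [3] T

Answer: after 3 steps: T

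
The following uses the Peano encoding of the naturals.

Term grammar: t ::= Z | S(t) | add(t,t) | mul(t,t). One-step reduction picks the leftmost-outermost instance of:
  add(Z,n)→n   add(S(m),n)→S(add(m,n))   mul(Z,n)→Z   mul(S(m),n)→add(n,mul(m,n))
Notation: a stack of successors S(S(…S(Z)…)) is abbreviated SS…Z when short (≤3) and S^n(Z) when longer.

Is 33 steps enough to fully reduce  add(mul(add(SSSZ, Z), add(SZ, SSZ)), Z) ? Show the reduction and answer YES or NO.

  start: add(mul(add(SSSZ, Z), add(SZ, SSZ)), Z)
  [1] add(mul(S(add(SSZ, Z)), add(SZ, SSZ)), Z)
  [2] add(add(add(SZ, SSZ), mul(add(SSZ, Z), add(SZ, SSZ))), Z)
  [3] add(add(S(add(Z, SSZ)), mul(add(SSZ, Z), add(SZ, SSZ))), Z)
  [4] add(S(add(add(Z, SSZ), mul(add(SSZ, Z), add(SZ, SSZ)))), Z)
  [5] S(add(add(add(Z, SSZ), mul(add(SSZ, Z), add(SZ, SSZ))), Z))
  [6] S(add(add(SSZ, mul(add(SSZ, Z), add(SZ, SSZ))), Z))
  [7] S(add(S(add(SZ, mul(add(SSZ, Z), add(SZ, SSZ)))), Z))
  [8] S(S(add(add(SZ, mul(add(SSZ, Z), add(SZ, SSZ))), Z)))
  [9] S(S(add(S(add(Z, mul(add(SSZ, Z), add(SZ, SSZ)))), Z)))
  [10] S(S(S(add(add(Z, mul(add(SSZ, Z), add(SZ, SSZ))), Z))))
  [11] S(S(S(add(mul(add(SSZ, Z), add(SZ, SSZ)), Z))))
  [12] S(S(S(add(mul(S(add(SZ, Z)), add(SZ, SSZ)), Z))))
  [13] S(S(S(add(add(add(SZ, SSZ), mul(add(SZ, Z), add(SZ, SSZ))), Z))))
  [14] S(S(S(add(add(S(add(Z, SSZ)), mul(add(SZ, Z), add(SZ, SSZ))), Z))))
  [15] S(S(S(add(S(add(add(Z, SSZ), mul(add(SZ, Z), add(SZ, SSZ)))), Z))))
  [16] S(S(S(S(add(add(add(Z, SSZ), mul(add(SZ, Z), add(SZ, SSZ))), Z)))))
  [17] S(S(S(S(add(add(SSZ, mul(add(SZ, Z), add(SZ, SSZ))), Z)))))
  [18] S(S(S(S(add(S(add(SZ, mul(add(SZ, Z), add(SZ, SSZ)))), Z)))))
  [19] S(S(S(S(S(add(add(SZ, mul(add(SZ, Z), add(SZ, SSZ))), Z))))))
  [20] S(S(S(S(S(add(S(add(Z, mul(add(SZ, Z), add(SZ, SSZ)))), Z))))))
  [21] S(S(S(S(S(S(add(add(Z, mul(add(SZ, Z), add(SZ, SSZ))), Z)))))))
  [22] S(S(S(S(S(S(add(mul(add(SZ, Z), add(SZ, SSZ)), Z)))))))
  [23] S(S(S(S(S(S(add(mul(S(add(Z, Z)), add(SZ, SSZ)), Z)))))))
  [24] S(S(S(S(S(S(add(add(add(SZ, SSZ), mul(add(Z, Z), add(SZ, SSZ))), Z)))))))
  [25] S(S(S(S(S(S(add(add(S(add(Z, SSZ)), mul(add(Z, Z), add(SZ, SSZ))), Z)))))))
  [26] S(S(S(S(S(S(add(S(add(add(Z, SSZ), mul(add(Z, Z), add(SZ, SSZ)))), Z)))))))
  [27] S(S(S(S(S(S(S(add(add(add(Z, SSZ), mul(add(Z, Z), add(SZ, SSZ))), Z))))))))
  [28] S(S(S(S(S(S(S(add(add(SSZ, mul(add(Z, Z), add(SZ, SSZ))), Z))))))))
  [29] S(S(S(S(S(S(S(add(S(add(SZ, mul(add(Z, Z), add(SZ, SSZ)))), Z))))))))
  [30] S(S(S(S(S(S(S(S(add(add(SZ, mul(add(Z, Z), add(SZ, SSZ))), Z)))))))))
  [31] S(S(S(S(S(S(S(S(add(S(add(Z, mul(add(Z, Z), add(SZ, SSZ)))), Z)))))))))
  [32] S(S(S(S(S(S(S(S(S(add(add(Z, mul(add(Z, Z), add(SZ, SSZ))), Z))))))))))
  [33] S(S(S(S(S(S(S(S(S(add(mul(add(Z, Z), add(SZ, SSZ)), Z))))))))))

Answer: NO — after 33 steps the term is S(S(S(S(S(S(S(S(S(add(mul(add(Z, Z), add(SZ, SSZ)), Z)))))))))), not yet normal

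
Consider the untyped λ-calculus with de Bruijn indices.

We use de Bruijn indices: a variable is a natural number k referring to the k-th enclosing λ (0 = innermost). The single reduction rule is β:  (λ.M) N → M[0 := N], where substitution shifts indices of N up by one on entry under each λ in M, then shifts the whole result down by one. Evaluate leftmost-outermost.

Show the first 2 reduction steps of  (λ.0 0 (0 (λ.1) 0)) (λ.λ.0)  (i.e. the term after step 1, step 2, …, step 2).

Answer: after 2 steps: (λ.0) ((λ.λ.0) (λ.λ.λ.0) (λ.λ.0))

Working:
  start: (λ.0 0 (0 (λ.1) 0)) (λ.λ.0)
  [1] (λ.λ.0) (λ.λ.0) ((λ.λ.0) (λ.λ.λ.0) (λ.λ.0))
  [2] (λ.0) ((λ.λ.0) (λ.λ.λ.0) (λ.λ.0))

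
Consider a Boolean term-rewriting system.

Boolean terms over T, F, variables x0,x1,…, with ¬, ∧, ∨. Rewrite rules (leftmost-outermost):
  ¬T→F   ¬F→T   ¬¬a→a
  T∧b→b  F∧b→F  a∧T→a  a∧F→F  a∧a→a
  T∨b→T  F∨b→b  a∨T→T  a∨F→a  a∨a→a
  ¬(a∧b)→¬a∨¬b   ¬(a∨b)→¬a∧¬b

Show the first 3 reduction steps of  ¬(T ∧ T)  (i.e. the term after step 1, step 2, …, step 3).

Answer: after 3 steps: F

Working:
  start: ¬(T ∧ T)
  →1  ¬T ∨ ¬T
  →2  ¬T
  →3  F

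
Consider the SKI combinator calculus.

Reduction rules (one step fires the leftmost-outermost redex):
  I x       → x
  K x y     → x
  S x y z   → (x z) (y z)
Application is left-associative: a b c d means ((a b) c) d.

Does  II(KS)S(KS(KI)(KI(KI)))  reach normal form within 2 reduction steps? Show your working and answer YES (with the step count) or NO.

Answer: NO — after 2 steps the term is KSS(KS(KI)(KI(KI))), not yet normal

Working:
  start: II(KS)S(KS(KI)(KI(KI)))
  [1] I(KS)S(KS(KI)(KI(KI)))
  [2] KSS(KS(KI)(KI(KI)))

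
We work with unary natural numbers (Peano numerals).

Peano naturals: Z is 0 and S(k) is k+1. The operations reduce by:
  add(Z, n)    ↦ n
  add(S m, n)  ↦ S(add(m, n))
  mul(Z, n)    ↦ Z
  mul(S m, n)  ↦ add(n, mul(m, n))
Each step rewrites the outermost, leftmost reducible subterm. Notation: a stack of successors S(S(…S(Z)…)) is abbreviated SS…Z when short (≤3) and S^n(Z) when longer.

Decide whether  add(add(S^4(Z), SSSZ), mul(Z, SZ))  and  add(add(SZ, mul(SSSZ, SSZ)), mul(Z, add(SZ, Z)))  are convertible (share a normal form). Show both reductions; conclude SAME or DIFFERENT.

Answer: SAME — A ⇓ S^7(Z), B ⇓ S^7(Z)

Working:
Term A:
  start: add(add(S^4(Z), SSSZ), mul(Z, SZ))
  [1] add(S(add(SSSZ, SSSZ)), mul(Z, SZ))
  [2] S(add(add(SSSZ, SSSZ), mul(Z, SZ)))
  [3] S(add(S(add(SSZ, SSSZ)), mul(Z, SZ)))
  [4] S(S(add(add(SSZ, SSSZ), mul(Z, SZ))))
  [5] S(S(add(S(add(SZ, SSSZ)), mul(Z, SZ))))
  [6] S(S(S(add(add(SZ, SSSZ), mul(Z, SZ)))))
  [7] S(S(S(add(S(add(Z, SSSZ)), mul(Z, SZ)))))
  [8] S(S(S(S(add(add(Z, SSSZ), mul(Z, SZ))))))
  [9] S(S(S(S(add(SSSZ, mul(Z, SZ))))))
  [10] S(S(S(S(S(add(SSZ, mul(Z, SZ)))))))
  [11] S(S(S(S(S(S(add(SZ, mul(Z, SZ))))))))
  [12] S(S(S(S(S(S(S(add(Z, mul(Z, SZ)))))))))
  [13] S(S(S(S(S(S(S(mul(Z, SZ))))))))
  [14] S^7(Z)

Term B:
  start: add(add(SZ, mul(SSSZ, SSZ)), mul(Z, add(SZ, Z)))
  [1] add(S(add(Z, mul(SSSZ, SSZ))), mul(Z, add(SZ, Z)))
  [2] S(add(add(Z, mul(SSSZ, SSZ)), mul(Z, add(SZ, Z))))
  [3] S(add(mul(SSSZ, SSZ), mul(Z, add(SZ, Z))))
  [4] S(add(add(SSZ, mul(SSZ, SSZ)), mul(Z, add(SZ, Z))))
  [5] S(add(S(add(SZ, mul(SSZ, SSZ))), mul(Z, add(SZ, Z))))
  [6] S(S(add(add(SZ, mul(SSZ, SSZ)), mul(Z, add(SZ, Z)))))
  [7] S(S(add(S(add(Z, mul(SSZ, SSZ))), mul(Z, add(SZ, Z)))))
  [8] S(S(S(add(add(Z, mul(SSZ, SSZ)), mul(Z, add(SZ, Z))))))
  [9] S(S(S(add(mul(SSZ, SSZ), mul(Z, add(SZ, Z))))))
  [10] S(S(S(add(add(SSZ, mul(SZ, SSZ)), mul(Z, add(SZ, Z))))))
  [11] S(S(S(add(S(add(SZ, mul(SZ, SSZ))), mul(Z, add(SZ, Z))))))
  [12] S(S(S(S(add(add(SZ, mul(SZ, SSZ)), mul(Z, add(SZ, Z)))))))
  [13] S(S(S(S(add(S(add(Z, mul(SZ, SSZ))), mul(Z, add(SZ, Z)))))))
  [14] S(S(S(S(S(add(add(Z, mul(SZ, SSZ)), mul(Z, add(SZ, Z))))))))
  [15] S(S(S(S(S(add(mul(SZ, SSZ), mul(Z, add(SZ, Z))))))))
  [16] S(S(S(S(S(add(add(SSZ, mul(Z, SSZ)), mul(Z, add(SZ, Z))))))))
  [17] S(S(S(S(S(add(S(add(SZ, mul(Z, SSZ))), mul(Z, add(SZ, Z))))))))
  [18] S(S(S(S(S(S(add(add(SZ, mul(Z, SSZ)), mul(Z, add(SZ, Z)))))))))
  [19] S(S(S(S(S(S(add(S(add(Z, mul(Z, SSZ))), mul(Z, add(SZ, Z)))))))))
  [20] S(S(S(S(S(S(S(add(add(Z, mul(Z, SSZ)), mul(Z, add(SZ, Z))))))))))
  [21] S(S(S(S(S(S(S(add(mul(Z, SSZ), mul(Z, add(SZ, Z))))))))))
  [22] S(S(S(S(S(S(S(add(Z, mul(Z, add(SZ, Z))))))))))
  [23] S(S(S(S(S(S(S(mul(Z, add(SZ, Z)))))))))
  [24] S^7(Z)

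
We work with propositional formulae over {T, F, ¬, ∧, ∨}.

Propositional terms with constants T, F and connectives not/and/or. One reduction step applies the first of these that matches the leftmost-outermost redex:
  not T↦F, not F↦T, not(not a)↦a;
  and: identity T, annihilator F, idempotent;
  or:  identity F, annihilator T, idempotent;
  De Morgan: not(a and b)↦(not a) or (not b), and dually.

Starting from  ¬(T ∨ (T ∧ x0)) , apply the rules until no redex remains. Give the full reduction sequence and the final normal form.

  start: ¬(T ∨ (T ∧ x0))
  step 1: ¬T ∧ ¬(T ∧ x0)
  step 2: F ∧ ¬(T ∧ x0)
  step 3: F

Answer: normal form = F  (in 3 steps)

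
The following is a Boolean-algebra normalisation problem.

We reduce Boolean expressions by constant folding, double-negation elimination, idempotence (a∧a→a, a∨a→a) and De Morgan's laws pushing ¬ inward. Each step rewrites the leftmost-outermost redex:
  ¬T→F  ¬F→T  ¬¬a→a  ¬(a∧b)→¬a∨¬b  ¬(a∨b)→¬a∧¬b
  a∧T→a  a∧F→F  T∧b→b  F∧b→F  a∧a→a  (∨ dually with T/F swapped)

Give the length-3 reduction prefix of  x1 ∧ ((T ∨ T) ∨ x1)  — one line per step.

Answer: after 3 steps: x1

Derivation:
  start: x1 ∧ ((T ∨ T) ∨ x1)
  [1] x1 ∧ (T ∨ x1)
  [2] x1 ∧ T
  [3] x1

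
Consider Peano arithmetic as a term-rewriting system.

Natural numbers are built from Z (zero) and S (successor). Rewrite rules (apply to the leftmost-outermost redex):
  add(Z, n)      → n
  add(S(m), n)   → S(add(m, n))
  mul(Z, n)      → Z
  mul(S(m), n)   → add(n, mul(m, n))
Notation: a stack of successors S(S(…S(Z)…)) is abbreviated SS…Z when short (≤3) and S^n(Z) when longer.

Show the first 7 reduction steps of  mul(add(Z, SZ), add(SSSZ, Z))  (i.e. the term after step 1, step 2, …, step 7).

  start: mul(add(Z, SZ), add(SSSZ, Z))
  step 1: mul(SZ, add(SSSZ, Z))
  step 2: add(add(SSSZ, Z), mul(Z, add(SSSZ, Z)))
  step 3: add(S(add(SSZ, Z)), mul(Z, add(SSSZ, Z)))
  step 4: S(add(add(SSZ, Z), mul(Z, add(SSSZ, Z))))
  step 5: S(add(S(add(SZ, Z)), mul(Z, add(SSSZ, Z))))
  step 6: S(S(add(add(SZ, Z), mul(Z, add(SSSZ, Z)))))
  step 7: S(S(add(S(add(Z, Z)), mul(Z, add(SSSZ, Z)))))

Answer: after 7 steps: S(S(add(S(add(Z, Z)), mul(Z, add(SSSZ, Z)))))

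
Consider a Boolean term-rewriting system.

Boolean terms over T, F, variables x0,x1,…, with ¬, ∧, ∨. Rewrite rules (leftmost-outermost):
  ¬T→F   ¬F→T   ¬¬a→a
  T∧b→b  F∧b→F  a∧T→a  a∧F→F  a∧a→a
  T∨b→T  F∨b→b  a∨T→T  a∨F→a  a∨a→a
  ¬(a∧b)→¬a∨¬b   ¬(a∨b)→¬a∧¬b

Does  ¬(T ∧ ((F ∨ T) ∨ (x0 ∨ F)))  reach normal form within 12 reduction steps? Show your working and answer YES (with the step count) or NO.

  start: ¬(T ∧ ((F ∨ T) ∨ (x0 ∨ F)))
  →1  ¬T ∨ ¬((F ∨ T) ∨ (x0 ∨ F))
  →2  F ∨ ¬((F ∨ T) ∨ (x0 ∨ F))
  →3  ¬((F ∨ T) ∨ (x0 ∨ F))
  →4  ¬(F ∨ T) ∧ ¬(x0 ∨ F)
  →5  (¬F ∧ ¬T) ∧ ¬(x0 ∨ F)
  →6  (T ∧ ¬T) ∧ ¬(x0 ∨ F)
  →7  ¬T ∧ ¬(x0 ∨ F)
  →8  F ∧ ¬(x0 ∨ F)
  →9  F

Answer: YES — reaches normal form F in 9 ≤ 12 steps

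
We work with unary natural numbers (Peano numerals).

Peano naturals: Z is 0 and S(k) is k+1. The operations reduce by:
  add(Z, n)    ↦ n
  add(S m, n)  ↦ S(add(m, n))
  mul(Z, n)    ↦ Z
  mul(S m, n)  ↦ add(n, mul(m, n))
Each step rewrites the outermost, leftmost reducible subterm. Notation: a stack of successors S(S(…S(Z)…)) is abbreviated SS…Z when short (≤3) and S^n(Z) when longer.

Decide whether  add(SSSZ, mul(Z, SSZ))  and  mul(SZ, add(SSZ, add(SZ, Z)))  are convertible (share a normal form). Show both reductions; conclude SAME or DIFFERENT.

Term A:
  start: add(SSSZ, mul(Z, SSZ))
  [1] S(add(SSZ, mul(Z, SSZ)))
  [2] S(S(add(SZ, mul(Z, SSZ))))
  [3] S(S(S(add(Z, mul(Z, SSZ)))))
  [4] S(S(S(mul(Z, SSZ))))
  [5] SSSZ

Term B:
  start: mul(SZ, add(SSZ, add(SZ, Z)))
  [1] add(add(SSZ, add(SZ, Z)), mul(Z, add(SSZ, add(SZ, Z))))
  [2] add(S(add(SZ, add(SZ, Z))), mul(Z, add(SSZ, add(SZ, Z))))
  [3] S(add(add(SZ, add(SZ, Z)), mul(Z, add(SSZ, add(SZ, Z)))))
  [4] S(add(S(add(Z, add(SZ, Z))), mul(Z, add(SSZ, add(SZ, Z)))))
  [5] S(S(add(add(Z, add(SZ, Z)), mul(Z, add(SSZ, add(SZ, Z))))))
  [6] S(S(add(add(SZ, Z), mul(Z, add(SSZ, add(SZ, Z))))))
  [7] S(S(add(S(add(Z, Z)), mul(Z, add(SSZ, add(SZ, Z))))))
  [8] S(S(S(add(add(Z, Z), mul(Z, add(SSZ, add(SZ, Z)))))))
  [9] S(S(S(add(Z, mul(Z, add(SSZ, add(SZ, Z)))))))
  [10] S(S(S(mul(Z, add(SSZ, add(SZ, Z))))))
  [11] SSSZ

Answer: SAME — A ⇓ SSSZ, B ⇓ SSSZ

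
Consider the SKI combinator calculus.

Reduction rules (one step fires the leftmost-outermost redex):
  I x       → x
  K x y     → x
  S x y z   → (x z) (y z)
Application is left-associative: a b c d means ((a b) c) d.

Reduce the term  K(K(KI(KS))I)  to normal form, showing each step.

Answer: normal form = KI  (in 2 steps)

Derivation:
  start: K(K(KI(KS))I)
  →1  K(KI(KS))
  →2  KI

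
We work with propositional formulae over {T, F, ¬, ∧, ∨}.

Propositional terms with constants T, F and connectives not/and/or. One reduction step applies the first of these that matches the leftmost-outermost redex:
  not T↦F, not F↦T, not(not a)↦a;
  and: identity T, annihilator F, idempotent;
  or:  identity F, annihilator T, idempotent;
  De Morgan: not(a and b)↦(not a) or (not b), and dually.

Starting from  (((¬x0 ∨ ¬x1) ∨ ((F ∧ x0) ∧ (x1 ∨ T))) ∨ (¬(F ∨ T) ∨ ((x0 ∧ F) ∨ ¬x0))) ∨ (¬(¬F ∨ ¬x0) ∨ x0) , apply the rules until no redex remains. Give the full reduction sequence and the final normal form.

Answer: normal form = ((¬x0 ∨ ¬x1) ∨ ¬x0) ∨ x0  (in 14 steps)

Working:
  start: (((¬x0 ∨ ¬x1) ∨ ((F ∧ x0) ∧ (x1 ∨ T))) ∨ (¬(F ∨ T) ∨ ((x0 ∧ F) ∨ ¬x0))) ∨ (¬(¬F ∨ ¬x0) ∨ x0)
  step 1: (((¬x0 ∨ ¬x1) ∨ (F ∧ (x1 ∨ T))) ∨ (¬(F ∨ T) ∨ ((x0 ∧ F) ∨ ¬x0))) ∨ (¬(¬F ∨ ¬x0) ∨ x0)
  step 2: (((¬x0 ∨ ¬x1) ∨ F) ∨ (¬(F ∨ T) ∨ ((x0 ∧ F) ∨ ¬x0))) ∨ (¬(¬F ∨ ¬x0) ∨ x0)
  step 3: ((¬x0 ∨ ¬x1) ∨ (¬(F ∨ T) ∨ ((x0 ∧ F) ∨ ¬x0))) ∨ (¬(¬F ∨ ¬x0) ∨ x0)
  step 4: ((¬x0 ∨ ¬x1) ∨ ((¬F ∧ ¬T) ∨ ((x0 ∧ F) ∨ ¬x0))) ∨ (¬(¬F ∨ ¬x0) ∨ x0)
  step 5: ((¬x0 ∨ ¬x1) ∨ ((T ∧ ¬T) ∨ ((x0 ∧ F) ∨ ¬x0))) ∨ (¬(¬F ∨ ¬x0) ∨ x0)
  step 6: ((¬x0 ∨ ¬x1) ∨ (¬T ∨ ((x0 ∧ F) ∨ ¬x0))) ∨ (¬(¬F ∨ ¬x0) ∨ x0)
  step 7: ((¬x0 ∨ ¬x1) ∨ (F ∨ ((x0 ∧ F) ∨ ¬x0))) ∨ (¬(¬F ∨ ¬x0) ∨ x0)
  step 8: ((¬x0 ∨ ¬x1) ∨ ((x0 ∧ F) ∨ ¬x0)) ∨ (¬(¬F ∨ ¬x0) ∨ x0)
  step 9: ((¬x0 ∨ ¬x1) ∨ (F ∨ ¬x0)) ∨ (¬(¬F ∨ ¬x0) ∨ x0)
  step 10: ((¬x0 ∨ ¬x1) ∨ ¬x0) ∨ (¬(¬F ∨ ¬x0) ∨ x0)
  step 11: ((¬x0 ∨ ¬x1) ∨ ¬x0) ∨ ((¬¬F ∧ ¬¬x0) ∨ x0)
  step 12: ((¬x0 ∨ ¬x1) ∨ ¬x0) ∨ ((F ∧ ¬¬x0) ∨ x0)
  step 13: ((¬x0 ∨ ¬x1) ∨ ¬x0) ∨ (F ∨ x0)
  step 14: ((¬x0 ∨ ¬x1) ∨ ¬x0) ∨ x0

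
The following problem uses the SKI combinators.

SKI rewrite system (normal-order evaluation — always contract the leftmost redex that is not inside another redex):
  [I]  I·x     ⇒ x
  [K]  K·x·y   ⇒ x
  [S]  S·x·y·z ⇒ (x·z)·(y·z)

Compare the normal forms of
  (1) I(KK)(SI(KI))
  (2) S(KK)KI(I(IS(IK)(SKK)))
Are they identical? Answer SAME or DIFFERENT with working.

Term A:
  start: I(KK)(SI(KI))
  step 1: KK(SI(KI))
  step 2: K

Term B:
  start: S(KK)KI(I(IS(IK)(SKK)))
  step 1: KKI(KI)(I(IS(IK)(SKK)))
  step 2: K(KI)(I(IS(IK)(SKK)))
  step 3: KI

Answer: DIFFERENT — A ⇓ K, B ⇓ KI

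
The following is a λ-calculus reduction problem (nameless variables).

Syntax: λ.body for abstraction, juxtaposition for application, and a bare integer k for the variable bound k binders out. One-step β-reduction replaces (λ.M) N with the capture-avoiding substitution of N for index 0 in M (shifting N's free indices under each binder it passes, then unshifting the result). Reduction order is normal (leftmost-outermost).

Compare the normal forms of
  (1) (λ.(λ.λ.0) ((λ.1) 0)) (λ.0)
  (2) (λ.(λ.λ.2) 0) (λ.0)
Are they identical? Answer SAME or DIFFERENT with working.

Term A:
  start: (λ.(λ.λ.0) ((λ.1) 0)) (λ.0)
  [1] (λ.λ.0) ((λ.λ.0) (λ.0))
  [2] λ.0

Term B:
  start: (λ.(λ.λ.2) 0) (λ.0)
  [1] (λ.λ.λ.0) (λ.0)
  [2] λ.λ.0

Answer: DIFFERENT — A ⇓ λ.0, B ⇓ λ.λ.0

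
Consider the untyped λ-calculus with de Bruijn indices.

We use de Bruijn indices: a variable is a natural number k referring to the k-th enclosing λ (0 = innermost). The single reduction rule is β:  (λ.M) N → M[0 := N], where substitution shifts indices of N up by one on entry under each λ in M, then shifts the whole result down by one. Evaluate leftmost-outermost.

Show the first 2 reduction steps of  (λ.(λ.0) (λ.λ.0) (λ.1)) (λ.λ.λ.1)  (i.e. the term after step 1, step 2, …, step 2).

  start: (λ.(λ.0) (λ.λ.0) (λ.1)) (λ.λ.λ.1)
  →1  (λ.0) (λ.λ.0) (λ.λ.λ.λ.1)
  →2  (λ.λ.0) (λ.λ.λ.λ.1)

Answer: after 2 steps: (λ.λ.0) (λ.λ.λ.λ.1)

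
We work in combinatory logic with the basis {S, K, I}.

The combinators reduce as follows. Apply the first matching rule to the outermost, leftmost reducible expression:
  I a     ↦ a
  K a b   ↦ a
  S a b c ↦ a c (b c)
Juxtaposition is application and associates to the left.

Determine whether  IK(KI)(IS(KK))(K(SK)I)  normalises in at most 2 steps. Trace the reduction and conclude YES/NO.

  start: IK(KI)(IS(KK))(K(SK)I)
  [1] K(KI)(IS(KK))(K(SK)I)
  [2] KI(K(SK)I)

Answer: NO — after 2 steps the term is KI(K(SK)I), not yet normal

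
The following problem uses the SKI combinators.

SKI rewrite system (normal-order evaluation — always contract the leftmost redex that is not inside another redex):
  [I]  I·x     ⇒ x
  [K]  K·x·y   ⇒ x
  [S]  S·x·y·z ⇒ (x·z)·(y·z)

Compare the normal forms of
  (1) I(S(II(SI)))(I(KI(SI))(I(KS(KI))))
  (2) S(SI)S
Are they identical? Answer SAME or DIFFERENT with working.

Answer: SAME — A ⇓ S(SI)S, B ⇓ S(SI)S

Reduction:
Term A:
  start: I(S(II(SI)))(I(KI(SI))(I(KS(KI))))
  step 1: S(II(SI))(I(KI(SI))(I(KS(KI))))
  step 2: S(I(SI))(I(KI(SI))(I(KS(KI))))
  step 3: S(SI)(I(KI(SI))(I(KS(KI))))
  step 4: S(SI)(KI(SI)(I(KS(KI))))
  step 5: S(SI)(I(I(KS(KI))))
  step 6: S(SI)(I(KS(KI)))
  step 7: S(SI)(KS(KI))
  step 8: S(SI)S

Term B:
  start: S(SI)S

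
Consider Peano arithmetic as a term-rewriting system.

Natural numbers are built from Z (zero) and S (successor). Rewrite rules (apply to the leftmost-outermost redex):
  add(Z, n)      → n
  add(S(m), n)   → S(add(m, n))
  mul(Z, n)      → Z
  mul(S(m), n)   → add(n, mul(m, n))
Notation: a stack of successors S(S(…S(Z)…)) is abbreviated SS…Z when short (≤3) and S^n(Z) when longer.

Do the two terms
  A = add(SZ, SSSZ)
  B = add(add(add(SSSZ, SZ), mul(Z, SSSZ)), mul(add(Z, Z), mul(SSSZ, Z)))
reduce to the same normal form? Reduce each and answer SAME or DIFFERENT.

Term A:
  start: add(SZ, SSSZ)
  →1  S(add(Z, SSSZ))
  →2  S^4(Z)

Term B:
  start: add(add(add(SSSZ, SZ), mul(Z, SSSZ)), mul(add(Z, Z), mul(SSSZ, Z)))
  →1  add(add(S(add(SSZ, SZ)), mul(Z, SSSZ)), mul(add(Z, Z), mul(SSSZ, Z)))
  →2  add(S(add(add(SSZ, SZ), mul(Z, SSSZ))), mul(add(Z, Z), mul(SSSZ, Z)))
  →3  S(add(add(add(SSZ, SZ), mul(Z, SSSZ)), mul(add(Z, Z), mul(SSSZ, Z))))
  →4  S(add(add(S(add(SZ, SZ)), mul(Z, SSSZ)), mul(add(Z, Z), mul(SSSZ, Z))))
  →5  S(add(S(add(add(SZ, SZ), mul(Z, SSSZ))), mul(add(Z, Z), mul(SSSZ, Z))))
  →6  S(S(add(add(add(SZ, SZ), mul(Z, SSSZ)), mul(add(Z, Z), mul(SSSZ, Z)))))
  →7  S(S(add(add(S(add(Z, SZ)), mul(Z, SSSZ)), mul(add(Z, Z), mul(SSSZ, Z)))))
  →8  S(S(add(S(add(add(Z, SZ), mul(Z, SSSZ))), mul(add(Z, Z), mul(SSSZ, Z)))))
  →9  S(S(S(add(add(add(Z, SZ), mul(Z, SSSZ)), mul(add(Z, Z), mul(SSSZ, Z))))))
  →10  S(S(S(add(add(SZ, mul(Z, SSSZ)), mul(add(Z, Z), mul(SSSZ, Z))))))
  →11  S(S(S(add(S(add(Z, mul(Z, SSSZ))), mul(add(Z, Z), mul(SSSZ, Z))))))
  →12  S(S(S(S(add(add(Z, mul(Z, SSSZ)), mul(add(Z, Z), mul(SSSZ, Z)))))))
  →13  S(S(S(S(add(mul(Z, SSSZ), mul(add(Z, Z), mul(SSSZ, Z)))))))
  →14  S(S(S(S(add(Z, mul(add(Z, Z), mul(SSSZ, Z)))))))
  →15  S(S(S(S(mul(add(Z, Z), mul(SSSZ, Z))))))
  →16  S(S(S(S(mul(Z, mul(SSSZ, Z))))))
  →17  S^4(Z)

Answer: SAME — A ⇓ S^4(Z), B ⇓ S^4(Z)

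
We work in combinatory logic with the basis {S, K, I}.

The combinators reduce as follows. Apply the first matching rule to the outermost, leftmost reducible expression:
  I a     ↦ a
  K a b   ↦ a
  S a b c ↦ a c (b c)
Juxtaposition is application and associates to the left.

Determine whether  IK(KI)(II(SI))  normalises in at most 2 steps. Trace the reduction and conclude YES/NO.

Answer: YES — reaches normal form KI in 2 ≤ 2 steps

Working:
  start: IK(KI)(II(SI))
  →1  K(KI)(II(SI))
  →2  KI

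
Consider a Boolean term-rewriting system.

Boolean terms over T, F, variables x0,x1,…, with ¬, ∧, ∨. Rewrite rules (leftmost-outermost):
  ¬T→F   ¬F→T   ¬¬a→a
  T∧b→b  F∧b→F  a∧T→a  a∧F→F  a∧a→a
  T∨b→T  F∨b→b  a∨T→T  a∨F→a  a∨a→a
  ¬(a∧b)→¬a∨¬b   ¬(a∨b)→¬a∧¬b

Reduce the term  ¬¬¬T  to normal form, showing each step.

Answer: normal form = F  (in 2 steps)

Derivation:
  start: ¬¬¬T
  →1  ¬T
  →2  F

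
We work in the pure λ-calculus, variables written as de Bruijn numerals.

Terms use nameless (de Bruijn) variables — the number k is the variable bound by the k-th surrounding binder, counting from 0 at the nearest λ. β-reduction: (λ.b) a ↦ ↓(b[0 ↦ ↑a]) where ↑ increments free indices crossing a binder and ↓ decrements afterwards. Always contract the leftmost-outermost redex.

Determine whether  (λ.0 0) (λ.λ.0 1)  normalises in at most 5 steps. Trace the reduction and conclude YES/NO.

  start: (λ.0 0) (λ.λ.0 1)
  step 1: (λ.λ.0 1) (λ.λ.0 1)
  step 2: λ.0 (λ.λ.0 1)

Answer: YES — reaches normal form λ.0 (λ.λ.0 1) in 2 ≤ 5 steps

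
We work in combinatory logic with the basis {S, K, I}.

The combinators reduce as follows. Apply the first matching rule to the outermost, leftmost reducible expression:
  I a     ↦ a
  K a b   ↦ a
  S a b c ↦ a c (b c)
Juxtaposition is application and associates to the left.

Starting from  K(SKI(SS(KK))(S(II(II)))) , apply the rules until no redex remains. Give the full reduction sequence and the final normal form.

  start: K(SKI(SS(KK))(S(II(II))))
  →1  K(K(SS(KK))(I(SS(KK)))(S(II(II))))
  →2  K(SS(KK)(S(II(II))))
  →3  K(S(S(II(II)))(KK(S(II(II)))))
  →4  K(S(S(I(II)))(KK(S(II(II)))))
  →5  K(S(S(II))(KK(S(II(II)))))
  →6  K(S(SI)(KK(S(II(II)))))
  →7  K(S(SI)K)

Answer: normal form = K(S(SI)K)  (in 7 steps)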